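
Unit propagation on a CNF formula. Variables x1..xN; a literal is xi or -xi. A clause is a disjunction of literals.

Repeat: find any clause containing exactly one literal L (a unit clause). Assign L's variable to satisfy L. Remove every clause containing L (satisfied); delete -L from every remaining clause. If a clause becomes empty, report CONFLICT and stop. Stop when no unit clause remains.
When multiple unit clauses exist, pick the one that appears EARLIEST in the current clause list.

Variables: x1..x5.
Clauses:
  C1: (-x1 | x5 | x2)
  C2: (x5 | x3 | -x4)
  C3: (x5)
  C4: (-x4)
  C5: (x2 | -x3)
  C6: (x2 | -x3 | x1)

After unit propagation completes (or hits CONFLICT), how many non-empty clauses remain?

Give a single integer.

Answer: 2

Derivation:
unit clause [5] forces x5=T; simplify:
  satisfied 3 clause(s); 3 remain; assigned so far: [5]
unit clause [-4] forces x4=F; simplify:
  satisfied 1 clause(s); 2 remain; assigned so far: [4, 5]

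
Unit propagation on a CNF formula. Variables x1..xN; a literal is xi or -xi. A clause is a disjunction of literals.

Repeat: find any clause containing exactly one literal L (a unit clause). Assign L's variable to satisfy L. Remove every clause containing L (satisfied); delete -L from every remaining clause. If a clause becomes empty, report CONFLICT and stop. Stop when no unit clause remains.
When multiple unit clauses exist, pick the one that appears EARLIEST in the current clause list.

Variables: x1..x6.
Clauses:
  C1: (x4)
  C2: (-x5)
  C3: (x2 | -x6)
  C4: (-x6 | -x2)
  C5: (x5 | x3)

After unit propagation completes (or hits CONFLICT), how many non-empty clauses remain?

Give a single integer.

unit clause [4] forces x4=T; simplify:
  satisfied 1 clause(s); 4 remain; assigned so far: [4]
unit clause [-5] forces x5=F; simplify:
  drop 5 from [5, 3] -> [3]
  satisfied 1 clause(s); 3 remain; assigned so far: [4, 5]
unit clause [3] forces x3=T; simplify:
  satisfied 1 clause(s); 2 remain; assigned so far: [3, 4, 5]

Answer: 2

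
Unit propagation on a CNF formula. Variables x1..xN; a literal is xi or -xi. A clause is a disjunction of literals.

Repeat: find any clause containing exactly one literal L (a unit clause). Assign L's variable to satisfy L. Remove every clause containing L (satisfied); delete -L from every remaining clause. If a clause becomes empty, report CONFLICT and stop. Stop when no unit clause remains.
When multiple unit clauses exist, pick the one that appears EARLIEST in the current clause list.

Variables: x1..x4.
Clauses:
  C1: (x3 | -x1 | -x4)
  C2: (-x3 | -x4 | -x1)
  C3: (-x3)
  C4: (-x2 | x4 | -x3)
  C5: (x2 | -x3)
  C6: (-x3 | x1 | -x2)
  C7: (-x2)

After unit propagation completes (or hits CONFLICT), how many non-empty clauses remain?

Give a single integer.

unit clause [-3] forces x3=F; simplify:
  drop 3 from [3, -1, -4] -> [-1, -4]
  satisfied 5 clause(s); 2 remain; assigned so far: [3]
unit clause [-2] forces x2=F; simplify:
  satisfied 1 clause(s); 1 remain; assigned so far: [2, 3]

Answer: 1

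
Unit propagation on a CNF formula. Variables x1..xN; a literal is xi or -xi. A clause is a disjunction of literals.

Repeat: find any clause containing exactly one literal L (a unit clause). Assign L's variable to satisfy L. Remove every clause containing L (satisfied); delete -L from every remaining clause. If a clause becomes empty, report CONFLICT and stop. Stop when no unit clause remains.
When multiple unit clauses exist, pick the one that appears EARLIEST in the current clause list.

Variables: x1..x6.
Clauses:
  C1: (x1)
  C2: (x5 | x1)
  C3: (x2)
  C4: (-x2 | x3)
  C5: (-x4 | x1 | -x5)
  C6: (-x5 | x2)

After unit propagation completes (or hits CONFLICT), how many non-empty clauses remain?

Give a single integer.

Answer: 0

Derivation:
unit clause [1] forces x1=T; simplify:
  satisfied 3 clause(s); 3 remain; assigned so far: [1]
unit clause [2] forces x2=T; simplify:
  drop -2 from [-2, 3] -> [3]
  satisfied 2 clause(s); 1 remain; assigned so far: [1, 2]
unit clause [3] forces x3=T; simplify:
  satisfied 1 clause(s); 0 remain; assigned so far: [1, 2, 3]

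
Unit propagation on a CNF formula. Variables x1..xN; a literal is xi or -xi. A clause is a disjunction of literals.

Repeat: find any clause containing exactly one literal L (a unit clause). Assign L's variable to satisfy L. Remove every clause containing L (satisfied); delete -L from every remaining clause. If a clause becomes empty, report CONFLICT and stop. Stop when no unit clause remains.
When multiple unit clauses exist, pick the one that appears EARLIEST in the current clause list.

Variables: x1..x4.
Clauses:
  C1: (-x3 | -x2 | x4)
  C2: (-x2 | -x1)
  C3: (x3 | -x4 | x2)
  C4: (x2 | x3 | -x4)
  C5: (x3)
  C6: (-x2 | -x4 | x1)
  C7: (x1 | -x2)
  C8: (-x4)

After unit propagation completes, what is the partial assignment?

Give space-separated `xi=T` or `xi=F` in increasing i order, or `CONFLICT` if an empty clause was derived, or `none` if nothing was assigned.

Answer: x2=F x3=T x4=F

Derivation:
unit clause [3] forces x3=T; simplify:
  drop -3 from [-3, -2, 4] -> [-2, 4]
  satisfied 3 clause(s); 5 remain; assigned so far: [3]
unit clause [-4] forces x4=F; simplify:
  drop 4 from [-2, 4] -> [-2]
  satisfied 2 clause(s); 3 remain; assigned so far: [3, 4]
unit clause [-2] forces x2=F; simplify:
  satisfied 3 clause(s); 0 remain; assigned so far: [2, 3, 4]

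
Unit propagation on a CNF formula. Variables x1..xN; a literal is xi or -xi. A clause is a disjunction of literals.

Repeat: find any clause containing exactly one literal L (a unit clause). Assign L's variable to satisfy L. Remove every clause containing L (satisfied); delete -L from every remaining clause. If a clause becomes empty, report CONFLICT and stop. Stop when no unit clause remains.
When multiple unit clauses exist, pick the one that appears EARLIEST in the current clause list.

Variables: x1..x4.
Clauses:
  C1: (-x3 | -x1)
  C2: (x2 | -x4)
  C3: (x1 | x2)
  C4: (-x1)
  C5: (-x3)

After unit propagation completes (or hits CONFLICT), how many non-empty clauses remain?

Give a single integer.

Answer: 0

Derivation:
unit clause [-1] forces x1=F; simplify:
  drop 1 from [1, 2] -> [2]
  satisfied 2 clause(s); 3 remain; assigned so far: [1]
unit clause [2] forces x2=T; simplify:
  satisfied 2 clause(s); 1 remain; assigned so far: [1, 2]
unit clause [-3] forces x3=F; simplify:
  satisfied 1 clause(s); 0 remain; assigned so far: [1, 2, 3]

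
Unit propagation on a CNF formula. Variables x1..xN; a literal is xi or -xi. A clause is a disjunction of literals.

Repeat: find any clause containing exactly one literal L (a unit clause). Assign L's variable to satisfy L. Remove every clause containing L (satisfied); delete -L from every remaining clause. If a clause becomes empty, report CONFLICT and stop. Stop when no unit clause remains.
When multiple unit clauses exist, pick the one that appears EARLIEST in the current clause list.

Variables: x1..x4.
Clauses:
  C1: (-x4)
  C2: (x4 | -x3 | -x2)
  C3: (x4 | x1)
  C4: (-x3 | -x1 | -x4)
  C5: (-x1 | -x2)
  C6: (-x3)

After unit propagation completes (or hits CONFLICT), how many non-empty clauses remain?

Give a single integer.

Answer: 0

Derivation:
unit clause [-4] forces x4=F; simplify:
  drop 4 from [4, -3, -2] -> [-3, -2]
  drop 4 from [4, 1] -> [1]
  satisfied 2 clause(s); 4 remain; assigned so far: [4]
unit clause [1] forces x1=T; simplify:
  drop -1 from [-1, -2] -> [-2]
  satisfied 1 clause(s); 3 remain; assigned so far: [1, 4]
unit clause [-2] forces x2=F; simplify:
  satisfied 2 clause(s); 1 remain; assigned so far: [1, 2, 4]
unit clause [-3] forces x3=F; simplify:
  satisfied 1 clause(s); 0 remain; assigned so far: [1, 2, 3, 4]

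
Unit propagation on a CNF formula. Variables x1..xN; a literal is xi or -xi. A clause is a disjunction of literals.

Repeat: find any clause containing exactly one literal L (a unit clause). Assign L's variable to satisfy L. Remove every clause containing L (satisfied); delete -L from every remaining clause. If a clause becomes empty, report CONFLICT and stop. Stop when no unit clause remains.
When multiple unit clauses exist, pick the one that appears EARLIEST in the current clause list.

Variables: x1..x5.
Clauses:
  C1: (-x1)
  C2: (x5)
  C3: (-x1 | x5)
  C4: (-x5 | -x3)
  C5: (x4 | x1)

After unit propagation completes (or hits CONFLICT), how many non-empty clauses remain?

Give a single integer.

unit clause [-1] forces x1=F; simplify:
  drop 1 from [4, 1] -> [4]
  satisfied 2 clause(s); 3 remain; assigned so far: [1]
unit clause [5] forces x5=T; simplify:
  drop -5 from [-5, -3] -> [-3]
  satisfied 1 clause(s); 2 remain; assigned so far: [1, 5]
unit clause [-3] forces x3=F; simplify:
  satisfied 1 clause(s); 1 remain; assigned so far: [1, 3, 5]
unit clause [4] forces x4=T; simplify:
  satisfied 1 clause(s); 0 remain; assigned so far: [1, 3, 4, 5]

Answer: 0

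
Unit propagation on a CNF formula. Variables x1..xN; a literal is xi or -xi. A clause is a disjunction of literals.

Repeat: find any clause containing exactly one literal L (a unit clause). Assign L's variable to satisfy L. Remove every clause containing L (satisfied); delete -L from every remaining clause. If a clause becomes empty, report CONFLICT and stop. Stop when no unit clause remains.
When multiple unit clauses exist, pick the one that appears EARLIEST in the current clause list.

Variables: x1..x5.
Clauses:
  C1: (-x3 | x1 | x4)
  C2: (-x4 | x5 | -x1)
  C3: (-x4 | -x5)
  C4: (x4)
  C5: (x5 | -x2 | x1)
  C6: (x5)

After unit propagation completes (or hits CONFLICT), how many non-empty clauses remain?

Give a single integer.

unit clause [4] forces x4=T; simplify:
  drop -4 from [-4, 5, -1] -> [5, -1]
  drop -4 from [-4, -5] -> [-5]
  satisfied 2 clause(s); 4 remain; assigned so far: [4]
unit clause [-5] forces x5=F; simplify:
  drop 5 from [5, -1] -> [-1]
  drop 5 from [5, -2, 1] -> [-2, 1]
  drop 5 from [5] -> [] (empty!)
  satisfied 1 clause(s); 3 remain; assigned so far: [4, 5]
CONFLICT (empty clause)

Answer: 2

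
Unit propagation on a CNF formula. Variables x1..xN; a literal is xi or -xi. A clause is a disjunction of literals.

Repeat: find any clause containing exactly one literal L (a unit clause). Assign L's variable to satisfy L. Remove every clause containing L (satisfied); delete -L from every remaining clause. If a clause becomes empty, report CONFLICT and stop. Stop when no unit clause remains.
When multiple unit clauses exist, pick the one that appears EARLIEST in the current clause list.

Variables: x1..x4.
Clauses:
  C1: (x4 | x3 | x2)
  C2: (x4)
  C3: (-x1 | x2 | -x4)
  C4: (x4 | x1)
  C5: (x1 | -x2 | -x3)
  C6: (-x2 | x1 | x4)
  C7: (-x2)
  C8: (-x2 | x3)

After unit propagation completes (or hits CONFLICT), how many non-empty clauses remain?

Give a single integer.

Answer: 0

Derivation:
unit clause [4] forces x4=T; simplify:
  drop -4 from [-1, 2, -4] -> [-1, 2]
  satisfied 4 clause(s); 4 remain; assigned so far: [4]
unit clause [-2] forces x2=F; simplify:
  drop 2 from [-1, 2] -> [-1]
  satisfied 3 clause(s); 1 remain; assigned so far: [2, 4]
unit clause [-1] forces x1=F; simplify:
  satisfied 1 clause(s); 0 remain; assigned so far: [1, 2, 4]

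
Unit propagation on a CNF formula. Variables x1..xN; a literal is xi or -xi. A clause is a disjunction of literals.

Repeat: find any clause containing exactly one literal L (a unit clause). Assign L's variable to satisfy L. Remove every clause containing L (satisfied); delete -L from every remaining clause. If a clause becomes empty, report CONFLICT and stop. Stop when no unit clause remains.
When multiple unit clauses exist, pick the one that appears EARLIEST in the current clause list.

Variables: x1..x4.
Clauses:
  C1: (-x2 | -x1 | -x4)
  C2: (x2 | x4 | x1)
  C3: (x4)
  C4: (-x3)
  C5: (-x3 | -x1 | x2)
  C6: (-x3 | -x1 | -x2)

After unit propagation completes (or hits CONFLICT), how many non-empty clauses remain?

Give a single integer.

Answer: 1

Derivation:
unit clause [4] forces x4=T; simplify:
  drop -4 from [-2, -1, -4] -> [-2, -1]
  satisfied 2 clause(s); 4 remain; assigned so far: [4]
unit clause [-3] forces x3=F; simplify:
  satisfied 3 clause(s); 1 remain; assigned so far: [3, 4]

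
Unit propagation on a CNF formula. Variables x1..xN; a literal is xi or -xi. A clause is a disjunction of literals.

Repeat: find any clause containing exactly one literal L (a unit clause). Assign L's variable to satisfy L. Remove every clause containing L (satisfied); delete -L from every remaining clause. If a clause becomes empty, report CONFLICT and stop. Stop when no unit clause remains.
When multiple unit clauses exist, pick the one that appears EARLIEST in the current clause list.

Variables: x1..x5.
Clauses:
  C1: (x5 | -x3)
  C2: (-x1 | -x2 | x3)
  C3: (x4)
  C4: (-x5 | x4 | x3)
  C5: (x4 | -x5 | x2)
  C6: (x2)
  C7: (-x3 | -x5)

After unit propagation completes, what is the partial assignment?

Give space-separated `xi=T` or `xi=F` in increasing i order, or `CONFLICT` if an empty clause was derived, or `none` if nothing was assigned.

unit clause [4] forces x4=T; simplify:
  satisfied 3 clause(s); 4 remain; assigned so far: [4]
unit clause [2] forces x2=T; simplify:
  drop -2 from [-1, -2, 3] -> [-1, 3]
  satisfied 1 clause(s); 3 remain; assigned so far: [2, 4]

Answer: x2=T x4=T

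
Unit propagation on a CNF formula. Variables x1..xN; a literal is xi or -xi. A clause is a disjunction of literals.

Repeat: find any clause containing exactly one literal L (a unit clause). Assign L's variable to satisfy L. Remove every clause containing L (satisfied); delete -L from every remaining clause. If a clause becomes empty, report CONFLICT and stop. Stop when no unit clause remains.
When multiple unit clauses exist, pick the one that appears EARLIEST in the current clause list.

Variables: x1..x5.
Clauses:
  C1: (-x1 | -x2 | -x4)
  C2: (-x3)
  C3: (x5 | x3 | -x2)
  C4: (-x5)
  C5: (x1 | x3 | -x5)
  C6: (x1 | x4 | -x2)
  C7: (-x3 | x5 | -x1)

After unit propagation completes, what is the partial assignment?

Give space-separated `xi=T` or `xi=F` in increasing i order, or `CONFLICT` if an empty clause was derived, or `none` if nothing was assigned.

unit clause [-3] forces x3=F; simplify:
  drop 3 from [5, 3, -2] -> [5, -2]
  drop 3 from [1, 3, -5] -> [1, -5]
  satisfied 2 clause(s); 5 remain; assigned so far: [3]
unit clause [-5] forces x5=F; simplify:
  drop 5 from [5, -2] -> [-2]
  satisfied 2 clause(s); 3 remain; assigned so far: [3, 5]
unit clause [-2] forces x2=F; simplify:
  satisfied 3 clause(s); 0 remain; assigned so far: [2, 3, 5]

Answer: x2=F x3=F x5=F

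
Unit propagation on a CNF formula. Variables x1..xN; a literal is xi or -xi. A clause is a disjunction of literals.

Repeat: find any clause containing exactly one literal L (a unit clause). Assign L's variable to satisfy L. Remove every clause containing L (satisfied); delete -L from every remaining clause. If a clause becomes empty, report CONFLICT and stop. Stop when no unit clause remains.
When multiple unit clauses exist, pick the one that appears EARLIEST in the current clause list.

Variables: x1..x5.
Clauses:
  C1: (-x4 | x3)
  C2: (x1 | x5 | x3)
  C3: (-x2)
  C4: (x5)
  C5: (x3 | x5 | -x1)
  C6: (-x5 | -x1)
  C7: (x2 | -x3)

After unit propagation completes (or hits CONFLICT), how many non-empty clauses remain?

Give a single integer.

Answer: 0

Derivation:
unit clause [-2] forces x2=F; simplify:
  drop 2 from [2, -3] -> [-3]
  satisfied 1 clause(s); 6 remain; assigned so far: [2]
unit clause [5] forces x5=T; simplify:
  drop -5 from [-5, -1] -> [-1]
  satisfied 3 clause(s); 3 remain; assigned so far: [2, 5]
unit clause [-1] forces x1=F; simplify:
  satisfied 1 clause(s); 2 remain; assigned so far: [1, 2, 5]
unit clause [-3] forces x3=F; simplify:
  drop 3 from [-4, 3] -> [-4]
  satisfied 1 clause(s); 1 remain; assigned so far: [1, 2, 3, 5]
unit clause [-4] forces x4=F; simplify:
  satisfied 1 clause(s); 0 remain; assigned so far: [1, 2, 3, 4, 5]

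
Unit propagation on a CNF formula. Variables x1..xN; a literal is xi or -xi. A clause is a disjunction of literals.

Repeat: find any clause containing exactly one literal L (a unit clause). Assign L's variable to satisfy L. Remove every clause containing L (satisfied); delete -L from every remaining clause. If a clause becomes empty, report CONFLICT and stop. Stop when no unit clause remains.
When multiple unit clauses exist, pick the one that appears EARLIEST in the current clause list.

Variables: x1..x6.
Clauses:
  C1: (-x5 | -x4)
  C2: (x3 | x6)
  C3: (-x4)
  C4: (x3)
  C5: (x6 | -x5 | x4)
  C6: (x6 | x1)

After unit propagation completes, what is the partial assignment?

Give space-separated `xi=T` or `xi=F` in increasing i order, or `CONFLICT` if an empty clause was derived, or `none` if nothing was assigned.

unit clause [-4] forces x4=F; simplify:
  drop 4 from [6, -5, 4] -> [6, -5]
  satisfied 2 clause(s); 4 remain; assigned so far: [4]
unit clause [3] forces x3=T; simplify:
  satisfied 2 clause(s); 2 remain; assigned so far: [3, 4]

Answer: x3=T x4=F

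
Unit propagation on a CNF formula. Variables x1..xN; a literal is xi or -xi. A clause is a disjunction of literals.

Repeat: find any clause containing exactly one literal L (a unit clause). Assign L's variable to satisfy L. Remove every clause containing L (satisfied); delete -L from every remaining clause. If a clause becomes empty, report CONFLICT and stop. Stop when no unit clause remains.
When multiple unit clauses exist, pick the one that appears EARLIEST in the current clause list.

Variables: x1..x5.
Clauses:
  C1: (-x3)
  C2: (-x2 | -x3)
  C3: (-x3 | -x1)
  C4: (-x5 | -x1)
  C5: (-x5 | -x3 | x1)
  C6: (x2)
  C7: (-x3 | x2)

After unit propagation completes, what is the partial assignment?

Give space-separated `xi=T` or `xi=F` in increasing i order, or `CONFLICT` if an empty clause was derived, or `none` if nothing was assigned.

unit clause [-3] forces x3=F; simplify:
  satisfied 5 clause(s); 2 remain; assigned so far: [3]
unit clause [2] forces x2=T; simplify:
  satisfied 1 clause(s); 1 remain; assigned so far: [2, 3]

Answer: x2=T x3=F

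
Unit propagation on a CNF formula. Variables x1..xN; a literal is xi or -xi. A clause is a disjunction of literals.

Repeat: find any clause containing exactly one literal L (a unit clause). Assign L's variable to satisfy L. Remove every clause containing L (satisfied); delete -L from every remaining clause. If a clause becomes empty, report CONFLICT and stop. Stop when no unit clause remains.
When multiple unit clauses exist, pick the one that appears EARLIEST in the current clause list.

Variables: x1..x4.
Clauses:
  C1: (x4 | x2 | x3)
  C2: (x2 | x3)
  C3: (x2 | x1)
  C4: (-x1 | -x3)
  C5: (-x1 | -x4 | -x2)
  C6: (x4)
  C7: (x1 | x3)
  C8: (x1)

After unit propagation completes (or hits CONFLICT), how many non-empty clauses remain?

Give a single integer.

Answer: 0

Derivation:
unit clause [4] forces x4=T; simplify:
  drop -4 from [-1, -4, -2] -> [-1, -2]
  satisfied 2 clause(s); 6 remain; assigned so far: [4]
unit clause [1] forces x1=T; simplify:
  drop -1 from [-1, -3] -> [-3]
  drop -1 from [-1, -2] -> [-2]
  satisfied 3 clause(s); 3 remain; assigned so far: [1, 4]
unit clause [-3] forces x3=F; simplify:
  drop 3 from [2, 3] -> [2]
  satisfied 1 clause(s); 2 remain; assigned so far: [1, 3, 4]
unit clause [2] forces x2=T; simplify:
  drop -2 from [-2] -> [] (empty!)
  satisfied 1 clause(s); 1 remain; assigned so far: [1, 2, 3, 4]
CONFLICT (empty clause)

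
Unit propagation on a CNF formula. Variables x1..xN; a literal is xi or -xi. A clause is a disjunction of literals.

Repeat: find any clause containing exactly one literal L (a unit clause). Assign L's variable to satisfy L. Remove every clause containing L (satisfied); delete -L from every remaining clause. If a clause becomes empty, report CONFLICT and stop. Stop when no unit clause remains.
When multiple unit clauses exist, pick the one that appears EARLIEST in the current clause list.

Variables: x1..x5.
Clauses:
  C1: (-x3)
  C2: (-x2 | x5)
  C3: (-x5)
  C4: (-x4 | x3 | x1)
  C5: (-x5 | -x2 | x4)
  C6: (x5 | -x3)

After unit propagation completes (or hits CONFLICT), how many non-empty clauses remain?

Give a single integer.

Answer: 1

Derivation:
unit clause [-3] forces x3=F; simplify:
  drop 3 from [-4, 3, 1] -> [-4, 1]
  satisfied 2 clause(s); 4 remain; assigned so far: [3]
unit clause [-5] forces x5=F; simplify:
  drop 5 from [-2, 5] -> [-2]
  satisfied 2 clause(s); 2 remain; assigned so far: [3, 5]
unit clause [-2] forces x2=F; simplify:
  satisfied 1 clause(s); 1 remain; assigned so far: [2, 3, 5]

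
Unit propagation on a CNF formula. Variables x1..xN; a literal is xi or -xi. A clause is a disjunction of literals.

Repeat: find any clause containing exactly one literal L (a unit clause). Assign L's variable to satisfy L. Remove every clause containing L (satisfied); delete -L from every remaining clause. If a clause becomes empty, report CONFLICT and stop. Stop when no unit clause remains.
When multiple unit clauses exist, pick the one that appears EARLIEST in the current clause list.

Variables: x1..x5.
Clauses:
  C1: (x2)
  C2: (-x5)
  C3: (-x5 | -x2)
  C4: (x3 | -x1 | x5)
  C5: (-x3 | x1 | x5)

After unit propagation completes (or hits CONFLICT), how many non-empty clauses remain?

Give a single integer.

unit clause [2] forces x2=T; simplify:
  drop -2 from [-5, -2] -> [-5]
  satisfied 1 clause(s); 4 remain; assigned so far: [2]
unit clause [-5] forces x5=F; simplify:
  drop 5 from [3, -1, 5] -> [3, -1]
  drop 5 from [-3, 1, 5] -> [-3, 1]
  satisfied 2 clause(s); 2 remain; assigned so far: [2, 5]

Answer: 2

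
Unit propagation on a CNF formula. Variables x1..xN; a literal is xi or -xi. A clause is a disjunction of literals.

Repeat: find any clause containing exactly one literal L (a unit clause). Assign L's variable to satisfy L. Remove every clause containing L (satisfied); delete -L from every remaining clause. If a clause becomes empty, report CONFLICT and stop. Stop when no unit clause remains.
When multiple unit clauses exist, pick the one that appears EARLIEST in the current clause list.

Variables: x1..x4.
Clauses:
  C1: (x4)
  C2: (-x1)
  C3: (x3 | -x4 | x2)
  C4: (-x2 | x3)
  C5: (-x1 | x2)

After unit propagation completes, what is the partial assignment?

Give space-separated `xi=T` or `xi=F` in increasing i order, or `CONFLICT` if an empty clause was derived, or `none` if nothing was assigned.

Answer: x1=F x4=T

Derivation:
unit clause [4] forces x4=T; simplify:
  drop -4 from [3, -4, 2] -> [3, 2]
  satisfied 1 clause(s); 4 remain; assigned so far: [4]
unit clause [-1] forces x1=F; simplify:
  satisfied 2 clause(s); 2 remain; assigned so far: [1, 4]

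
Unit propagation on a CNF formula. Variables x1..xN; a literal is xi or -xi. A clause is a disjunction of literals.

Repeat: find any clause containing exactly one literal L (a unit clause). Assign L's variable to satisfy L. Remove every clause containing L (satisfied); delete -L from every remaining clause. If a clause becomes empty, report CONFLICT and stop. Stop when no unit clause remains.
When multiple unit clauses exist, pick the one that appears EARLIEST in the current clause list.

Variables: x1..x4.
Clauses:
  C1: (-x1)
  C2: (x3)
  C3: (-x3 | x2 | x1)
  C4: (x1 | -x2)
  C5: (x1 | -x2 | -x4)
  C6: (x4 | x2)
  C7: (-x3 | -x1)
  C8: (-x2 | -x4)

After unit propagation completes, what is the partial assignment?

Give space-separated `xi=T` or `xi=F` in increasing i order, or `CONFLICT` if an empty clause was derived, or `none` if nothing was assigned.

unit clause [-1] forces x1=F; simplify:
  drop 1 from [-3, 2, 1] -> [-3, 2]
  drop 1 from [1, -2] -> [-2]
  drop 1 from [1, -2, -4] -> [-2, -4]
  satisfied 2 clause(s); 6 remain; assigned so far: [1]
unit clause [3] forces x3=T; simplify:
  drop -3 from [-3, 2] -> [2]
  satisfied 1 clause(s); 5 remain; assigned so far: [1, 3]
unit clause [2] forces x2=T; simplify:
  drop -2 from [-2] -> [] (empty!)
  drop -2 from [-2, -4] -> [-4]
  drop -2 from [-2, -4] -> [-4]
  satisfied 2 clause(s); 3 remain; assigned so far: [1, 2, 3]
CONFLICT (empty clause)

Answer: CONFLICT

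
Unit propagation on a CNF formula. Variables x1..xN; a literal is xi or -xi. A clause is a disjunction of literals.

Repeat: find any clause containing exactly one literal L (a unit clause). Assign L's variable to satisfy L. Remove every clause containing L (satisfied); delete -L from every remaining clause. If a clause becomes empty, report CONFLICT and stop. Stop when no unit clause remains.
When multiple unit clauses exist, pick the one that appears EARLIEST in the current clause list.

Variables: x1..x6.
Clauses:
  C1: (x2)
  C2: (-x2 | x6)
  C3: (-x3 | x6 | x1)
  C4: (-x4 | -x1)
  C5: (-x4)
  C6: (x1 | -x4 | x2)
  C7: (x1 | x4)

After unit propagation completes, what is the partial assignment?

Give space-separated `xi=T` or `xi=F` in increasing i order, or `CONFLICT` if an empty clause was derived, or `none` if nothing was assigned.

Answer: x1=T x2=T x4=F x6=T

Derivation:
unit clause [2] forces x2=T; simplify:
  drop -2 from [-2, 6] -> [6]
  satisfied 2 clause(s); 5 remain; assigned so far: [2]
unit clause [6] forces x6=T; simplify:
  satisfied 2 clause(s); 3 remain; assigned so far: [2, 6]
unit clause [-4] forces x4=F; simplify:
  drop 4 from [1, 4] -> [1]
  satisfied 2 clause(s); 1 remain; assigned so far: [2, 4, 6]
unit clause [1] forces x1=T; simplify:
  satisfied 1 clause(s); 0 remain; assigned so far: [1, 2, 4, 6]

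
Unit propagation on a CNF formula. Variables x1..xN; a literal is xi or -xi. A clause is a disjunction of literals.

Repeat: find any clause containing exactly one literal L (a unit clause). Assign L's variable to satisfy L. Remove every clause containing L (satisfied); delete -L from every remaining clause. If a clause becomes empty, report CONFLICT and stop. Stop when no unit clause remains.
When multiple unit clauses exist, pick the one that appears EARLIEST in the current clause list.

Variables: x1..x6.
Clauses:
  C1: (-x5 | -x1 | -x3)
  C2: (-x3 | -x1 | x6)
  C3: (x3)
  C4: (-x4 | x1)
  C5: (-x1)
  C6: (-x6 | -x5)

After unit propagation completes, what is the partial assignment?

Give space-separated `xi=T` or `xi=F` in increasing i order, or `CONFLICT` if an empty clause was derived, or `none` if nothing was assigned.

Answer: x1=F x3=T x4=F

Derivation:
unit clause [3] forces x3=T; simplify:
  drop -3 from [-5, -1, -3] -> [-5, -1]
  drop -3 from [-3, -1, 6] -> [-1, 6]
  satisfied 1 clause(s); 5 remain; assigned so far: [3]
unit clause [-1] forces x1=F; simplify:
  drop 1 from [-4, 1] -> [-4]
  satisfied 3 clause(s); 2 remain; assigned so far: [1, 3]
unit clause [-4] forces x4=F; simplify:
  satisfied 1 clause(s); 1 remain; assigned so far: [1, 3, 4]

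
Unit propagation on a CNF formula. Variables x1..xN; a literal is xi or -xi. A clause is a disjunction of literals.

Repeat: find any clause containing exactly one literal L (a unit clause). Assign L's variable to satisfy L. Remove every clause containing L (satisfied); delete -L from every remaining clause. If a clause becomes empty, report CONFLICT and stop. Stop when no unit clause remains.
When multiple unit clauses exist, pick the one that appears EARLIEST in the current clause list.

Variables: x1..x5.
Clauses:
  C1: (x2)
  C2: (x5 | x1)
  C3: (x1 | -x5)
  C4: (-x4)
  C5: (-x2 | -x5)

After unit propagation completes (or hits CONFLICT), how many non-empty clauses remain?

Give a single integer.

unit clause [2] forces x2=T; simplify:
  drop -2 from [-2, -5] -> [-5]
  satisfied 1 clause(s); 4 remain; assigned so far: [2]
unit clause [-4] forces x4=F; simplify:
  satisfied 1 clause(s); 3 remain; assigned so far: [2, 4]
unit clause [-5] forces x5=F; simplify:
  drop 5 from [5, 1] -> [1]
  satisfied 2 clause(s); 1 remain; assigned so far: [2, 4, 5]
unit clause [1] forces x1=T; simplify:
  satisfied 1 clause(s); 0 remain; assigned so far: [1, 2, 4, 5]

Answer: 0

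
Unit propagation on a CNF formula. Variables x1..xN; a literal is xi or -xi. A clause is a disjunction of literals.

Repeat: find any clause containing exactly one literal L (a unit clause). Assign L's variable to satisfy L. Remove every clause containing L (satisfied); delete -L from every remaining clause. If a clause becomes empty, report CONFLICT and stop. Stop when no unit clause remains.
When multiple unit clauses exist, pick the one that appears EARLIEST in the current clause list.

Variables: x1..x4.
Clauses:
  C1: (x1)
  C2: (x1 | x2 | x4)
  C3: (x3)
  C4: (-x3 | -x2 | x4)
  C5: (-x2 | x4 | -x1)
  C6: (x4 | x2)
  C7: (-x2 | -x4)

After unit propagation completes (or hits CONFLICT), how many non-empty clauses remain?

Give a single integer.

unit clause [1] forces x1=T; simplify:
  drop -1 from [-2, 4, -1] -> [-2, 4]
  satisfied 2 clause(s); 5 remain; assigned so far: [1]
unit clause [3] forces x3=T; simplify:
  drop -3 from [-3, -2, 4] -> [-2, 4]
  satisfied 1 clause(s); 4 remain; assigned so far: [1, 3]

Answer: 4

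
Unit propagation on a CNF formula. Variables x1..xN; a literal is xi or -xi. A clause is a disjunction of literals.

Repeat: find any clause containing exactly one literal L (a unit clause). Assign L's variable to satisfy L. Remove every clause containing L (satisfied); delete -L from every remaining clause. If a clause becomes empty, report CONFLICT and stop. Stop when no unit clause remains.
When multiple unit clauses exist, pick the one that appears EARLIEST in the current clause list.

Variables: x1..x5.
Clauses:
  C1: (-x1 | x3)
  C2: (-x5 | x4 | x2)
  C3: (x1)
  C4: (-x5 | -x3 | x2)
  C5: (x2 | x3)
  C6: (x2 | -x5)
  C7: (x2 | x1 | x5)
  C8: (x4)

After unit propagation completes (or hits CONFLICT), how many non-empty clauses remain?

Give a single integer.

Answer: 2

Derivation:
unit clause [1] forces x1=T; simplify:
  drop -1 from [-1, 3] -> [3]
  satisfied 2 clause(s); 6 remain; assigned so far: [1]
unit clause [3] forces x3=T; simplify:
  drop -3 from [-5, -3, 2] -> [-5, 2]
  satisfied 2 clause(s); 4 remain; assigned so far: [1, 3]
unit clause [4] forces x4=T; simplify:
  satisfied 2 clause(s); 2 remain; assigned so far: [1, 3, 4]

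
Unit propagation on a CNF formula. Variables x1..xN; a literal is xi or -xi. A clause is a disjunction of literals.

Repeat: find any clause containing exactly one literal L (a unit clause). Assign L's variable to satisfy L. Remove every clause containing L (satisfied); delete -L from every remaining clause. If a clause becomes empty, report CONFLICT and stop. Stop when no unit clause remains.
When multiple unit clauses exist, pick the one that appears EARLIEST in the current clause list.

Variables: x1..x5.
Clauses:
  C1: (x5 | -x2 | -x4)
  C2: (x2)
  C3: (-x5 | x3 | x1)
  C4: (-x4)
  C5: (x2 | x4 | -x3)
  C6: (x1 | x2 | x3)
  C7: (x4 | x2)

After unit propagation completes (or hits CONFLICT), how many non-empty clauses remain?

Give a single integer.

Answer: 1

Derivation:
unit clause [2] forces x2=T; simplify:
  drop -2 from [5, -2, -4] -> [5, -4]
  satisfied 4 clause(s); 3 remain; assigned so far: [2]
unit clause [-4] forces x4=F; simplify:
  satisfied 2 clause(s); 1 remain; assigned so far: [2, 4]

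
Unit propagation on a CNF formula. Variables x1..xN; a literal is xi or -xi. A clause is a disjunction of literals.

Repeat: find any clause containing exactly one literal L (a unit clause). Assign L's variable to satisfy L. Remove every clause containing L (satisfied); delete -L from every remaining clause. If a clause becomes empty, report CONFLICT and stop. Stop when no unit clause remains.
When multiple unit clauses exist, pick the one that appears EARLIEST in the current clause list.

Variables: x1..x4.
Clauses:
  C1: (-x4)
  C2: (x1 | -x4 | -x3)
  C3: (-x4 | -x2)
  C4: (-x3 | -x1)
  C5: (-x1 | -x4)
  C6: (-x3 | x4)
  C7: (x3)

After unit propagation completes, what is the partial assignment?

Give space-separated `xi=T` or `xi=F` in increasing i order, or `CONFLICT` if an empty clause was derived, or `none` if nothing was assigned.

Answer: CONFLICT

Derivation:
unit clause [-4] forces x4=F; simplify:
  drop 4 from [-3, 4] -> [-3]
  satisfied 4 clause(s); 3 remain; assigned so far: [4]
unit clause [-3] forces x3=F; simplify:
  drop 3 from [3] -> [] (empty!)
  satisfied 2 clause(s); 1 remain; assigned so far: [3, 4]
CONFLICT (empty clause)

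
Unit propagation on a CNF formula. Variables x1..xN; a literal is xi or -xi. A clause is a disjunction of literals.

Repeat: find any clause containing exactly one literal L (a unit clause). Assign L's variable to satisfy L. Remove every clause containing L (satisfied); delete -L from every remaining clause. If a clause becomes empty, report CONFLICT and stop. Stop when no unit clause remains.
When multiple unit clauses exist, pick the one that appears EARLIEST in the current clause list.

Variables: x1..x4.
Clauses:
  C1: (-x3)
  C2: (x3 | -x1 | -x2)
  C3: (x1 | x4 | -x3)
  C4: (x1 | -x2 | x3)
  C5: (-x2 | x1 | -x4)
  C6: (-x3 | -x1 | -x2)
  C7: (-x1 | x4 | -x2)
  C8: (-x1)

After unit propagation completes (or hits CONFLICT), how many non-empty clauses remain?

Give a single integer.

Answer: 0

Derivation:
unit clause [-3] forces x3=F; simplify:
  drop 3 from [3, -1, -2] -> [-1, -2]
  drop 3 from [1, -2, 3] -> [1, -2]
  satisfied 3 clause(s); 5 remain; assigned so far: [3]
unit clause [-1] forces x1=F; simplify:
  drop 1 from [1, -2] -> [-2]
  drop 1 from [-2, 1, -4] -> [-2, -4]
  satisfied 3 clause(s); 2 remain; assigned so far: [1, 3]
unit clause [-2] forces x2=F; simplify:
  satisfied 2 clause(s); 0 remain; assigned so far: [1, 2, 3]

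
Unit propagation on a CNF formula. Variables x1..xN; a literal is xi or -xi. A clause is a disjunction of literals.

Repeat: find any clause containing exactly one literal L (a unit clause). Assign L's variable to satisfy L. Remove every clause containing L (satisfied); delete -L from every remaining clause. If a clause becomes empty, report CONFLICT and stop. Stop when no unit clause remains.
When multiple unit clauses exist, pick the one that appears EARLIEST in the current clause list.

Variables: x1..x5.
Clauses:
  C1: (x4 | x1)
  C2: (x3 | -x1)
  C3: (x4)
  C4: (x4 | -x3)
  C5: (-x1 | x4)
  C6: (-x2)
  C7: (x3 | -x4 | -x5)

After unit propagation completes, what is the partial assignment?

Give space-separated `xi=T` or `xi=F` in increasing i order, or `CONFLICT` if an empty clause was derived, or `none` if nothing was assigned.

Answer: x2=F x4=T

Derivation:
unit clause [4] forces x4=T; simplify:
  drop -4 from [3, -4, -5] -> [3, -5]
  satisfied 4 clause(s); 3 remain; assigned so far: [4]
unit clause [-2] forces x2=F; simplify:
  satisfied 1 clause(s); 2 remain; assigned so far: [2, 4]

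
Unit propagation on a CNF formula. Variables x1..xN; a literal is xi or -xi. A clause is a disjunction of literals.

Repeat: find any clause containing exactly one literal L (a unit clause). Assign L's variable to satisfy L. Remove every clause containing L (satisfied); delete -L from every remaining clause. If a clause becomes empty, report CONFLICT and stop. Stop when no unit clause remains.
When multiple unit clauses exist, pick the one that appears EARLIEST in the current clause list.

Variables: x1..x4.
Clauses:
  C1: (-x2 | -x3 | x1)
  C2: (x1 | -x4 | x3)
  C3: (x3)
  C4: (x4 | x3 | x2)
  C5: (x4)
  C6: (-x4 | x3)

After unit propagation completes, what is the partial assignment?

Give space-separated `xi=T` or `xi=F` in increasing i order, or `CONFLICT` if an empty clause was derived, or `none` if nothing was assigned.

Answer: x3=T x4=T

Derivation:
unit clause [3] forces x3=T; simplify:
  drop -3 from [-2, -3, 1] -> [-2, 1]
  satisfied 4 clause(s); 2 remain; assigned so far: [3]
unit clause [4] forces x4=T; simplify:
  satisfied 1 clause(s); 1 remain; assigned so far: [3, 4]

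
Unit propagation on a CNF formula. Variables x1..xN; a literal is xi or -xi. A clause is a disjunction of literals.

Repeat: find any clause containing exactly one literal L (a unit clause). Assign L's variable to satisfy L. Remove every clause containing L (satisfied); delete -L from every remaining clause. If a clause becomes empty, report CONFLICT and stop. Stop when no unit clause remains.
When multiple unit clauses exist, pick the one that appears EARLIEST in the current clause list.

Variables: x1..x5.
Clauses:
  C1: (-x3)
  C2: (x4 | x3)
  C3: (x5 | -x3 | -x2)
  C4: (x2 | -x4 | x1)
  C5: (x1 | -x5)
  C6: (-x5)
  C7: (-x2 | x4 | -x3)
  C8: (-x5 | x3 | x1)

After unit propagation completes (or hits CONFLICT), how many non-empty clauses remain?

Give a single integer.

unit clause [-3] forces x3=F; simplify:
  drop 3 from [4, 3] -> [4]
  drop 3 from [-5, 3, 1] -> [-5, 1]
  satisfied 3 clause(s); 5 remain; assigned so far: [3]
unit clause [4] forces x4=T; simplify:
  drop -4 from [2, -4, 1] -> [2, 1]
  satisfied 1 clause(s); 4 remain; assigned so far: [3, 4]
unit clause [-5] forces x5=F; simplify:
  satisfied 3 clause(s); 1 remain; assigned so far: [3, 4, 5]

Answer: 1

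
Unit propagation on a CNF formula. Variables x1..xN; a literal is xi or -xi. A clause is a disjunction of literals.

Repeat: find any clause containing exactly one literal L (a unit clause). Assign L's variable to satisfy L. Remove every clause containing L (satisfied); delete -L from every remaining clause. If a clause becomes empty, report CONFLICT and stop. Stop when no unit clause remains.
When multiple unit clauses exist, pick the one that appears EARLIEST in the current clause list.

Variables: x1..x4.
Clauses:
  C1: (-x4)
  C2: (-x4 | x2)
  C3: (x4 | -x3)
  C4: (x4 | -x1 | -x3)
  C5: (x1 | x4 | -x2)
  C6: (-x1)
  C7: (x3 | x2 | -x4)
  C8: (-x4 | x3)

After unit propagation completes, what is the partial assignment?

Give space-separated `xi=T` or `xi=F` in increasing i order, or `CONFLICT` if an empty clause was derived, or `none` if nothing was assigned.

unit clause [-4] forces x4=F; simplify:
  drop 4 from [4, -3] -> [-3]
  drop 4 from [4, -1, -3] -> [-1, -3]
  drop 4 from [1, 4, -2] -> [1, -2]
  satisfied 4 clause(s); 4 remain; assigned so far: [4]
unit clause [-3] forces x3=F; simplify:
  satisfied 2 clause(s); 2 remain; assigned so far: [3, 4]
unit clause [-1] forces x1=F; simplify:
  drop 1 from [1, -2] -> [-2]
  satisfied 1 clause(s); 1 remain; assigned so far: [1, 3, 4]
unit clause [-2] forces x2=F; simplify:
  satisfied 1 clause(s); 0 remain; assigned so far: [1, 2, 3, 4]

Answer: x1=F x2=F x3=F x4=F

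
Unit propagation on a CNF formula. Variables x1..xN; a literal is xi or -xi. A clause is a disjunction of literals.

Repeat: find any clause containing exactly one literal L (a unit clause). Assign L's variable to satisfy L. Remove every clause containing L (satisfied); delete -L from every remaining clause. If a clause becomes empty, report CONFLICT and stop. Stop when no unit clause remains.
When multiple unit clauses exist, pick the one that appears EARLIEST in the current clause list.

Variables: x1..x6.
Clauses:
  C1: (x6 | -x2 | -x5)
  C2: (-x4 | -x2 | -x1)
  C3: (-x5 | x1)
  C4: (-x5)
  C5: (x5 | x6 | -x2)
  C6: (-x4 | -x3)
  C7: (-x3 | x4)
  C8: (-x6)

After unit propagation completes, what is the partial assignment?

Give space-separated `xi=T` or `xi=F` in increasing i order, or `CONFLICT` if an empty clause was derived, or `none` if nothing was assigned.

unit clause [-5] forces x5=F; simplify:
  drop 5 from [5, 6, -2] -> [6, -2]
  satisfied 3 clause(s); 5 remain; assigned so far: [5]
unit clause [-6] forces x6=F; simplify:
  drop 6 from [6, -2] -> [-2]
  satisfied 1 clause(s); 4 remain; assigned so far: [5, 6]
unit clause [-2] forces x2=F; simplify:
  satisfied 2 clause(s); 2 remain; assigned so far: [2, 5, 6]

Answer: x2=F x5=F x6=F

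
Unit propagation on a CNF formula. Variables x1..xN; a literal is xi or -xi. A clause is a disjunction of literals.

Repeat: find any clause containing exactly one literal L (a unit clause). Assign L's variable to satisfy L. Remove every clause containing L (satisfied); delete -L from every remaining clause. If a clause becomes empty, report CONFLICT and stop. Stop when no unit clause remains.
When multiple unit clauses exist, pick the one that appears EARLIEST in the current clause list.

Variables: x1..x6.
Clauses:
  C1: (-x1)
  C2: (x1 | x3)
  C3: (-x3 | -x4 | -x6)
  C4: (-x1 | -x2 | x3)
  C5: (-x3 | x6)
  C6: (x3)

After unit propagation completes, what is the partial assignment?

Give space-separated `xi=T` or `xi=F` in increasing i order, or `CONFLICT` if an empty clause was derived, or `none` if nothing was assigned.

unit clause [-1] forces x1=F; simplify:
  drop 1 from [1, 3] -> [3]
  satisfied 2 clause(s); 4 remain; assigned so far: [1]
unit clause [3] forces x3=T; simplify:
  drop -3 from [-3, -4, -6] -> [-4, -6]
  drop -3 from [-3, 6] -> [6]
  satisfied 2 clause(s); 2 remain; assigned so far: [1, 3]
unit clause [6] forces x6=T; simplify:
  drop -6 from [-4, -6] -> [-4]
  satisfied 1 clause(s); 1 remain; assigned so far: [1, 3, 6]
unit clause [-4] forces x4=F; simplify:
  satisfied 1 clause(s); 0 remain; assigned so far: [1, 3, 4, 6]

Answer: x1=F x3=T x4=F x6=T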